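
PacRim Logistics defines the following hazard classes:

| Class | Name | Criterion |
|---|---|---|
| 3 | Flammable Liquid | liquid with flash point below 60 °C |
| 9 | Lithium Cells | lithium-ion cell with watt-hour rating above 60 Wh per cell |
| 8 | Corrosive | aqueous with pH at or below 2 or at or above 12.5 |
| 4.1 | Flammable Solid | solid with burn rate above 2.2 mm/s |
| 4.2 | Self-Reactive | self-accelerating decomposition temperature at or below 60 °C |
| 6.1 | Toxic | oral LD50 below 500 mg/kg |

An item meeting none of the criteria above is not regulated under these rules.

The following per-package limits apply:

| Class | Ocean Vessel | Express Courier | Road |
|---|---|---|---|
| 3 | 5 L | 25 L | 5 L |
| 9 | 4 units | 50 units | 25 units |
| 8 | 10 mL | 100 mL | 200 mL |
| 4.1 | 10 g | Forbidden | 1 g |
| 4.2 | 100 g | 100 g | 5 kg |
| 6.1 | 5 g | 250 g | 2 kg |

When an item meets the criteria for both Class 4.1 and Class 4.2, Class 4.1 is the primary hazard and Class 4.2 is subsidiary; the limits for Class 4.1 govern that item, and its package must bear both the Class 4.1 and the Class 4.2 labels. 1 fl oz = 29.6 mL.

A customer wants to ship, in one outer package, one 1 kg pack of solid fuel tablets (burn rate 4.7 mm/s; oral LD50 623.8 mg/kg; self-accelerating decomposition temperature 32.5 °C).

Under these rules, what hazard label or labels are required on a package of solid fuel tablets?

Class 4.1 and 4.2

With burn rate 4.7 mm/s (> 2.2 mm/s), the solid fuel tablets fall in Class 4.1.
With self-accelerating decomposition temperature 32.5 °C (≤ 60 °C), the solid fuel tablets fall in Class 4.2.
By the precedence rule Class 4.1 is primary and Class 4.2 is subsidiary, and that rule requires both labels on the package.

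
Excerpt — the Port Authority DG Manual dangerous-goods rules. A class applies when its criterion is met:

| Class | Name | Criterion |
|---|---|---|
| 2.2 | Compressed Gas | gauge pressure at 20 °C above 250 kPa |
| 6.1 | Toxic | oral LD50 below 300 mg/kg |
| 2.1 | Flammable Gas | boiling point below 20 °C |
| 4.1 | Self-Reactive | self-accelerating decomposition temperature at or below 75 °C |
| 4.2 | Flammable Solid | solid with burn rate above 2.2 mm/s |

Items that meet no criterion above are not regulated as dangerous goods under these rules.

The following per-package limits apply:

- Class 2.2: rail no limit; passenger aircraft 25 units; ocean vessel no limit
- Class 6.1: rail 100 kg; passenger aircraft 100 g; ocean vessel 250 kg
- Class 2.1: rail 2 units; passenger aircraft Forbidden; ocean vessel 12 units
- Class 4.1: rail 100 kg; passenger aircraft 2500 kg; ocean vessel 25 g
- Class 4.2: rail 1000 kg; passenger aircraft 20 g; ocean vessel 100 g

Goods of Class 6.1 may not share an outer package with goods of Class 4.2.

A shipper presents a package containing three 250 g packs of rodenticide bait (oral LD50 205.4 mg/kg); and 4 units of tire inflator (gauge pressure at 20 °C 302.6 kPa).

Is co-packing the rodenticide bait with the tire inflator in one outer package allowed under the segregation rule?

Yes

Rodenticide bait: oral LD50 205.4 mg/kg < 300 mg/kg → Class 6.1 (Toxic).
With gauge pressure at 20 °C 302.6 kPa (> 250 kPa), the tire inflator falls in Class 2.2.
No segregation rule bars Class 6.1 with Class 2.2.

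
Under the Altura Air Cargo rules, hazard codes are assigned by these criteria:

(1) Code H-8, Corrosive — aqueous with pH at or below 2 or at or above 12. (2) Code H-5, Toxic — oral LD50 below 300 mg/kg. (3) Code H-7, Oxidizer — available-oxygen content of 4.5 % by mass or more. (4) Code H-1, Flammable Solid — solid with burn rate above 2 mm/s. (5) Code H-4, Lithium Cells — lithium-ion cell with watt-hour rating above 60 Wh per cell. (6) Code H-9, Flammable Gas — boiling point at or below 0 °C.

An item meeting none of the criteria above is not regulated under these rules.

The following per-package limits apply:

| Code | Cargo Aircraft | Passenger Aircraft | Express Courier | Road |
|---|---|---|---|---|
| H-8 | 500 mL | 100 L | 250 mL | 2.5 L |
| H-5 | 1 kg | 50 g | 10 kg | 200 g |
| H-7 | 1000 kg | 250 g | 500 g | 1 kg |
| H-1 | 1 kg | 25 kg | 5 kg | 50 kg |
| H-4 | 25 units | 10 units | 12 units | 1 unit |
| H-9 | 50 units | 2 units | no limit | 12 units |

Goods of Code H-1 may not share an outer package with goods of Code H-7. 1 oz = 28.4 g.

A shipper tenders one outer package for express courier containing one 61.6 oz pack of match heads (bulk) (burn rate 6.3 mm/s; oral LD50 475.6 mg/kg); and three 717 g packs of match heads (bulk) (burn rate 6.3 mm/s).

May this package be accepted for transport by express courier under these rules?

The match heads (bulk) have burn rate 6.3 mm/s, which is > 2 mm/s, so they are Code H-1 (Flammable Solid).
The match heads (bulk) have burn rate 6.3 mm/s, which is > 2 mm/s, so they are Code H-1 (Flammable Solid).
Total Code H-1: (one 61.6 oz pack = 1749.44 g) + (three 717 g packs = 2.151 kg) = 3900.44 g.
3900.44 g is within the express courier limit of 5 kg for Code H-1.

Yes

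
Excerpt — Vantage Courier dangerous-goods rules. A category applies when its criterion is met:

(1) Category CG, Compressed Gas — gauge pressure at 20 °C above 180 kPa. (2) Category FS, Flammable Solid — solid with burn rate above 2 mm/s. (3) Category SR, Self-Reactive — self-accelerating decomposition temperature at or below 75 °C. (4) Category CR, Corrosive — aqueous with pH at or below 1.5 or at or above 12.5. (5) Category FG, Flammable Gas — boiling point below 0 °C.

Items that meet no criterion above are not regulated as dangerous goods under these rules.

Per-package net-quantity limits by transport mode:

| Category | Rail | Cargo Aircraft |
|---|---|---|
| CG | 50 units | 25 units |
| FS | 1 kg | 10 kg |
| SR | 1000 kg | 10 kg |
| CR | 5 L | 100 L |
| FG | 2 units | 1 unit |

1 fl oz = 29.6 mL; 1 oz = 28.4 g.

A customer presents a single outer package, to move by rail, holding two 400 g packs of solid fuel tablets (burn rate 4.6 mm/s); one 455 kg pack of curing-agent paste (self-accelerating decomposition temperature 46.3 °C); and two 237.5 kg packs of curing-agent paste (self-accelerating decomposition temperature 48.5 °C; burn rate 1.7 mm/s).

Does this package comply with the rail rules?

Yes

Solid fuel tablets: burn rate 4.6 mm/s > 2 mm/s → Category FS (Flammable Solid).
Curing-agent paste: self-accelerating decomposition temperature 46.3 °C ≤ 75 °C → Category SR (Self-Reactive).
The curing-agent paste has self-accelerating decomposition temperature 48.5 °C, which is ≤ 75 °C, so it is Category SR (Self-Reactive).
Total Category SR: 455 kg + (two 237.5 kg packs = 475 kg) = 930 kg.
930 kg is within the rail limit of 1000 kg for Category SR.
Category FS quantity: two 400 g packs = 800 g.
That is within the Category FS rail limit of 1 kg.
Every hazard category is within its rail limit and no segregation rule is violated.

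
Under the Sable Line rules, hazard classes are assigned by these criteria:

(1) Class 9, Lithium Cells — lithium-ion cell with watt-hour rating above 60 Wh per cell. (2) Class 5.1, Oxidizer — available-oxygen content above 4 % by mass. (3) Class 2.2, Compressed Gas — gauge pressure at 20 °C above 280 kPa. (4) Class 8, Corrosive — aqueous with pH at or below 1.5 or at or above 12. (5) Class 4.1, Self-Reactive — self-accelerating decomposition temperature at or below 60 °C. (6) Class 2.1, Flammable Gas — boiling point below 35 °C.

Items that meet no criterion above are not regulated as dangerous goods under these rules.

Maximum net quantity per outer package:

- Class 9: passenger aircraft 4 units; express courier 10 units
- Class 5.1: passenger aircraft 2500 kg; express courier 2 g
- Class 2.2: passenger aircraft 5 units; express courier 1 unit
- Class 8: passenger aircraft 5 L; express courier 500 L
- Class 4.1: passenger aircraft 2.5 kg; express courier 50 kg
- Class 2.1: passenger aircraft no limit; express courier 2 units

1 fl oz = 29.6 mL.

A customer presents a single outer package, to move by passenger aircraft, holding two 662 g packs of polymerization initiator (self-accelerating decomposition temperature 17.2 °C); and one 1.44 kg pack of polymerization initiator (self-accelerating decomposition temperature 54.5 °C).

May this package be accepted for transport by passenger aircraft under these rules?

With self-accelerating decomposition temperature 17.2 °C (≤ 60 °C), the polymerization initiator falls in Class 4.1.
The polymerization initiator has self-accelerating decomposition temperature 54.5 °C, which is ≤ 60 °C, so it is Class 4.1 (Self-Reactive).
Total Class 4.1: (two 662 g packs = 1.324 kg) + 1.44 kg = 2.764 kg.
2.764 kg > 2.5 kg (passenger aircraft limit, Class 4.1) — over the limit.

No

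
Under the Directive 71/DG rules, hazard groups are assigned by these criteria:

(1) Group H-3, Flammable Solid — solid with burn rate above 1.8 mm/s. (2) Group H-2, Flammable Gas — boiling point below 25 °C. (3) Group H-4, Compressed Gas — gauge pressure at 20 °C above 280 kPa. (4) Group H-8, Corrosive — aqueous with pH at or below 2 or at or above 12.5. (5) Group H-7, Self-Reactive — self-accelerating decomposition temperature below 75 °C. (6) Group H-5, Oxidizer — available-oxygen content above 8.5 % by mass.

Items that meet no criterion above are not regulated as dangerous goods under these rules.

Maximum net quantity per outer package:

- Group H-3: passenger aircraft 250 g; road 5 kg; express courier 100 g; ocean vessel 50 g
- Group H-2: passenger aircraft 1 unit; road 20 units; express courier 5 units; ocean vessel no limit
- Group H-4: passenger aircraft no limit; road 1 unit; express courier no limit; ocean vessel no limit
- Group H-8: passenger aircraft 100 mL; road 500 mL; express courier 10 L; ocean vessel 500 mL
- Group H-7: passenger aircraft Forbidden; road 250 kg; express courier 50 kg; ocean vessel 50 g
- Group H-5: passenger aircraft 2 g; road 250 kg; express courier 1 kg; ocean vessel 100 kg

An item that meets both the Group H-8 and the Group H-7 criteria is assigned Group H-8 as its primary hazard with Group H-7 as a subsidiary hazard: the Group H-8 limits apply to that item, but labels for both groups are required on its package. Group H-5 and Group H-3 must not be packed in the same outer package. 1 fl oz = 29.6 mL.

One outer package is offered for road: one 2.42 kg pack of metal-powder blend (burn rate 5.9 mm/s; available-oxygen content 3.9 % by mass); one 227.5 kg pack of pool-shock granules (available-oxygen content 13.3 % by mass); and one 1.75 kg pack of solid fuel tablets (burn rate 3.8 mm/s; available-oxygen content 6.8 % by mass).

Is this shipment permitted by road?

No

Burn rate 5.9 mm/s meets the Group H-3 criterion (Flammable Solid), so the metal-powder blend is Group H-3.
Available-oxygen content 13.3 % by mass meets the Group H-5 criterion (Oxidizer), so the pool-shock granules are Group H-5.
Solid fuel tablets: burn rate 3.8 mm/s > 1.8 mm/s → Group H-3 (Flammable Solid).
Group H-5 quantity: 227.5 kg.
That is within the Group H-5 road limit of 250 kg.
Group H-3 net quantity: 2.42 kg + 1.75 kg = 4.17 kg.
4.17 kg ≤ 5 kg (road limit, Group H-3) — within limit.
Group H-5 and Group H-3 may not share an outer package.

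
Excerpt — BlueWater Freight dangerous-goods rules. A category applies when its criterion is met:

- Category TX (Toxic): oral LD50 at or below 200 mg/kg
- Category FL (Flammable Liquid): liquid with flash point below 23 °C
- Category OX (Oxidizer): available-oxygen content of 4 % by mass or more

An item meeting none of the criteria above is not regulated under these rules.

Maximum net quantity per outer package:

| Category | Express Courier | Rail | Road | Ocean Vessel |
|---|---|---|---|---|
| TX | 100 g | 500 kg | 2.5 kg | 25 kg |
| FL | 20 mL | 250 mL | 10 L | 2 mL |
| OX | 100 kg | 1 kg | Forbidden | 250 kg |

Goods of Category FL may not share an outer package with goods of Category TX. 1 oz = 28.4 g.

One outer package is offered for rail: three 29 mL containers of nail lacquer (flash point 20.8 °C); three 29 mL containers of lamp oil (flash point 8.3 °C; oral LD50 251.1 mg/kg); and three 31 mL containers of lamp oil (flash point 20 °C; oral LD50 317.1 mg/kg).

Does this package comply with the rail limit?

Flash point 20.8 °C meets the Category FL criterion (Flammable Liquid), so the nail lacquer is Category FL.
Lamp oil: flash point 8.3 °C < 23 °C → Category FL (Flammable Liquid).
Lamp oil: flash point 20 °C < 23 °C → Category FL (Flammable Liquid).
Category FL net quantity: (three 29 mL containers = 87 mL) + (three 29 mL containers = 87 mL) + (three 31 mL containers = 93 mL) = 267 mL.
267 mL exceeds the rail limit of 250 mL for Category FL.

No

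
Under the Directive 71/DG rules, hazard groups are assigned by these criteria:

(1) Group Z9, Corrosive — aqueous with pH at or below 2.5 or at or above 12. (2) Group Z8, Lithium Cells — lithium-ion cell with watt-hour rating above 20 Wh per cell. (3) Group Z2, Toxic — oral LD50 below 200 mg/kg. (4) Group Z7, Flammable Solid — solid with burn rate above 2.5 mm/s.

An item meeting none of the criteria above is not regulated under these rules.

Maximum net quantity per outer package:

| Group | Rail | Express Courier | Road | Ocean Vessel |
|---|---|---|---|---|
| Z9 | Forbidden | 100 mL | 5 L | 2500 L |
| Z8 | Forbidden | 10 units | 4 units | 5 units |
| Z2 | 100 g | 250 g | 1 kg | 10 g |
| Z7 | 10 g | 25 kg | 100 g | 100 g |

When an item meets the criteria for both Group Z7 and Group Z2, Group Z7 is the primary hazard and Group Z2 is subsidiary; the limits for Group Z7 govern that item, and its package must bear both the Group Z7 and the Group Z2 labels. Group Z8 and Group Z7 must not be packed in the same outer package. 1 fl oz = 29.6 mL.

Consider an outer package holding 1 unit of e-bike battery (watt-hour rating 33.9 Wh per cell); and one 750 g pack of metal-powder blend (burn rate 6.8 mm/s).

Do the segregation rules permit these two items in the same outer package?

No

With watt-hour rating 33.9 Wh per cell (> 20 Wh per cell), the e-bike battery falls in Group Z8.
With burn rate 6.8 mm/s (> 2.5 mm/s), the metal-powder blend falls in Group Z7.
Group Z8 and Group Z7 may not share an outer package.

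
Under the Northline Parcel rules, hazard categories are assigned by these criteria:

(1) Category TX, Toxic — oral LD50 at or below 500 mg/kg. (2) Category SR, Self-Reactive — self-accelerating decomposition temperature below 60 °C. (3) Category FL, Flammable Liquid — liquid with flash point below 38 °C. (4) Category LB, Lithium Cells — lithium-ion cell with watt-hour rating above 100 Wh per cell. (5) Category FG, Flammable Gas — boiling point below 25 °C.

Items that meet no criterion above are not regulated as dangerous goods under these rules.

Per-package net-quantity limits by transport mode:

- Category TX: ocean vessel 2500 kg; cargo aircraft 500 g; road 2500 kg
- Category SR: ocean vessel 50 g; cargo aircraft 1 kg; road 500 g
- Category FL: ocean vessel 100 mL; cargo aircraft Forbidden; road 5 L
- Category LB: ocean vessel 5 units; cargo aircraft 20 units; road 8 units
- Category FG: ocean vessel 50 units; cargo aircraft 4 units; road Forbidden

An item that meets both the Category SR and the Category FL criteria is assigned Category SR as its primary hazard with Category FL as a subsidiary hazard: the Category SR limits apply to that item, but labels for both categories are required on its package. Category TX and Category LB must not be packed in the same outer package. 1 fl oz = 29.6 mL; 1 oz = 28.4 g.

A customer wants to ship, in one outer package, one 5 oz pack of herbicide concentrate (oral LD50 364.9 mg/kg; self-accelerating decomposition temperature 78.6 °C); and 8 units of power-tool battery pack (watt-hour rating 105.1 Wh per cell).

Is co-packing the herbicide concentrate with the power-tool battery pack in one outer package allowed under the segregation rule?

The herbicide concentrate has oral LD50 364.9 mg/kg, which is ≤ 500 mg/kg, so it is Category TX (Toxic).
The power-tool battery pack has watt-hour rating 105.1 Wh per cell, which is > 100 Wh per cell, so it is Category LB (Lithium Cells).
Category TX and Category LB may not share an outer package.

No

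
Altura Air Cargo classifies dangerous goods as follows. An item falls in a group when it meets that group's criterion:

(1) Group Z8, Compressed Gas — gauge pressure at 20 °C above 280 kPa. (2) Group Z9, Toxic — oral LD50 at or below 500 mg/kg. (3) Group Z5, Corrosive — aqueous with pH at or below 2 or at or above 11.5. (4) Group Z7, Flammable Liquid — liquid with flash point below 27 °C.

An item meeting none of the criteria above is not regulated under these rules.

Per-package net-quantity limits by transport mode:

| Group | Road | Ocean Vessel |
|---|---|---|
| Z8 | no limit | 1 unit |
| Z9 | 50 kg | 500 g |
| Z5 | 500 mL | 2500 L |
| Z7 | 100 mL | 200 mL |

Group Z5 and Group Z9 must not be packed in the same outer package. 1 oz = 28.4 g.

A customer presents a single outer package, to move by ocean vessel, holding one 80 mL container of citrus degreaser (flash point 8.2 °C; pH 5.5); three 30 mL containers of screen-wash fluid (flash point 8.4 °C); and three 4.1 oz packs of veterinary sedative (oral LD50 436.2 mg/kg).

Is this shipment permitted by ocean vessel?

The citrus degreaser has flash point 8.2 °C, which is < 27 °C, so it is Group Z7 (Flammable Liquid).
The screen-wash fluid has flash point 8.4 °C, which is < 27 °C, so it is Group Z7 (Flammable Liquid).
Veterinary sedative: oral LD50 436.2 mg/kg ≤ 500 mg/kg → Group Z9 (Toxic).
Group Z7 net quantity: 80 mL + (three 30 mL containers = 90 mL) = 170 mL.
170 mL is within the ocean vessel limit of 200 mL for Group Z7.
Group Z9 quantity: three 4.1 oz packs = 349.32 g.
349.32 g is within the ocean vessel limit of 500 g for Group Z9.
The segregation rule (Group Z5 with Group Z9) does not apply to Group Z7 with Group Z9.
Every hazard group is within its ocean vessel limit and no segregation rule is violated.

Yes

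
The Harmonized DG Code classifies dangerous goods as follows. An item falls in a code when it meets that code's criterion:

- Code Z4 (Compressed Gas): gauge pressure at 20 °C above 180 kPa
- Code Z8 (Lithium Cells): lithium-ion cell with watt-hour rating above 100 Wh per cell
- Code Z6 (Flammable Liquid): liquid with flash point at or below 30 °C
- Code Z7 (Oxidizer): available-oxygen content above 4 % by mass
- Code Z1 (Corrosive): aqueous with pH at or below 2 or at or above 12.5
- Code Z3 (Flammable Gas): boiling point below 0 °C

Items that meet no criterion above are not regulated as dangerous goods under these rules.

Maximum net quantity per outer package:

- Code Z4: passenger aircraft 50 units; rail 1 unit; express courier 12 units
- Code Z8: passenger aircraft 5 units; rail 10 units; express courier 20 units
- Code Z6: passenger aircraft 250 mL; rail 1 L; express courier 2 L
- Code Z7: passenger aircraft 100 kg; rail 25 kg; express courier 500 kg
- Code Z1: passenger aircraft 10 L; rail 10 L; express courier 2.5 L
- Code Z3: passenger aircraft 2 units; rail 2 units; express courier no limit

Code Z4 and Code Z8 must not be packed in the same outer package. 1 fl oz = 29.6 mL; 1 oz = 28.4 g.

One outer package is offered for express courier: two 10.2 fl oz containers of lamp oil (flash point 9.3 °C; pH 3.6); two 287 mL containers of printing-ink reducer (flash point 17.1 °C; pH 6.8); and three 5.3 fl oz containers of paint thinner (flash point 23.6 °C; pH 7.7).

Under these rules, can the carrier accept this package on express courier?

Lamp oil: flash point 9.3 °C ≤ 30 °C → Code Z6 (Flammable Liquid).
With flash point 17.1 °C (≤ 30 °C), the printing-ink reducer falls in Code Z6.
Flash point 23.6 °C meets the Code Z6 criterion (Flammable Liquid), so the paint thinner is Code Z6.
Total Code Z6: (two 10.2 fl oz containers = 603.84 mL) + (two 287 mL containers = 574 mL) + (three 5.3 fl oz containers = 470.64 mL) = 1648.48 mL.
That is within the Code Z6 express courier limit of 2 L.

Yes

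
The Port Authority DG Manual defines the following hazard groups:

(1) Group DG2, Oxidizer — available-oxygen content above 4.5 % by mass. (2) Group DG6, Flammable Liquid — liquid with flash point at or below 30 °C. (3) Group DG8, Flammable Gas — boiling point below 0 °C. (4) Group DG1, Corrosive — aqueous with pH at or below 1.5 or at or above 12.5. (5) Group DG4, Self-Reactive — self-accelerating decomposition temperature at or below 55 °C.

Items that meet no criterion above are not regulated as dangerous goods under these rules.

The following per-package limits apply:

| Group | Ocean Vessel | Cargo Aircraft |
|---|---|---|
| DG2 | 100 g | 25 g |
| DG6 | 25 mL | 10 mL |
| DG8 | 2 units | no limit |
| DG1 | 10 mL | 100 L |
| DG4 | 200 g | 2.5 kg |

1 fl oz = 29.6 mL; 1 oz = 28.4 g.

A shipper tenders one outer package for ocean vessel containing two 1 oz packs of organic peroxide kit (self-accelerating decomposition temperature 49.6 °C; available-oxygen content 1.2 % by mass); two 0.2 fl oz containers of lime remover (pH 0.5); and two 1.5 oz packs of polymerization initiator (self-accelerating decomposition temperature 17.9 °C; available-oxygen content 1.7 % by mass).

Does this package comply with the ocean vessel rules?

The organic peroxide kit has self-accelerating decomposition temperature 49.6 °C, which is ≤ 55 °C, so it is Group DG4 (Self-Reactive).
The lime remover has pH 0.5, which is ≤ 1.5, so it is Group DG1 (Corrosive).
Polymerization initiator: self-accelerating decomposition temperature 17.9 °C ≤ 55 °C → Group DG4 (Self-Reactive).
Total Group DG4: (two 1 oz packs = 56.8 g) + (two 1.5 oz packs = 85.2 g) = 142 g.
142 g ≤ 200 g (ocean vessel limit, Group DG4) — within limit.
Group DG1 quantity: two 0.2 fl oz containers = 11.84 mL.
That exceeds the Group DG1 ocean vessel limit of 10 mL.

No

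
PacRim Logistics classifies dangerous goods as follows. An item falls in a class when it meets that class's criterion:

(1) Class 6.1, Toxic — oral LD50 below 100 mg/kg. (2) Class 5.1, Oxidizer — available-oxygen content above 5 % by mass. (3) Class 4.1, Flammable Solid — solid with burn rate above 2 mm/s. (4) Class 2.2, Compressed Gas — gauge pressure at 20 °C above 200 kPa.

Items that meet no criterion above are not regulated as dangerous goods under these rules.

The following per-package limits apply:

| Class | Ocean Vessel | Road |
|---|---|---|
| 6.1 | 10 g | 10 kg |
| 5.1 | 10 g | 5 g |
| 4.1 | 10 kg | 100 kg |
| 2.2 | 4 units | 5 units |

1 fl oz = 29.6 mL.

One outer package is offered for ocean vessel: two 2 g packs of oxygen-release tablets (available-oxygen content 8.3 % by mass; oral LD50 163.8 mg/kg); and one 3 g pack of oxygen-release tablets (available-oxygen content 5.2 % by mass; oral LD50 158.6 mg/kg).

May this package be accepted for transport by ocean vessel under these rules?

Yes

The oxygen-release tablets have available-oxygen content 8.3 % by mass, which is > 5 % by mass, so they are Class 5.1 (Oxidizer).
Oxygen-release tablets: available-oxygen content 5.2 % by mass > 5 % by mass → Class 5.1 (Oxidizer).
Total Class 5.1: (two 2 g packs = 4 g) + 3 g = 7 g.
7 g ≤ 10 g (ocean vessel limit, Class 5.1) — within limit.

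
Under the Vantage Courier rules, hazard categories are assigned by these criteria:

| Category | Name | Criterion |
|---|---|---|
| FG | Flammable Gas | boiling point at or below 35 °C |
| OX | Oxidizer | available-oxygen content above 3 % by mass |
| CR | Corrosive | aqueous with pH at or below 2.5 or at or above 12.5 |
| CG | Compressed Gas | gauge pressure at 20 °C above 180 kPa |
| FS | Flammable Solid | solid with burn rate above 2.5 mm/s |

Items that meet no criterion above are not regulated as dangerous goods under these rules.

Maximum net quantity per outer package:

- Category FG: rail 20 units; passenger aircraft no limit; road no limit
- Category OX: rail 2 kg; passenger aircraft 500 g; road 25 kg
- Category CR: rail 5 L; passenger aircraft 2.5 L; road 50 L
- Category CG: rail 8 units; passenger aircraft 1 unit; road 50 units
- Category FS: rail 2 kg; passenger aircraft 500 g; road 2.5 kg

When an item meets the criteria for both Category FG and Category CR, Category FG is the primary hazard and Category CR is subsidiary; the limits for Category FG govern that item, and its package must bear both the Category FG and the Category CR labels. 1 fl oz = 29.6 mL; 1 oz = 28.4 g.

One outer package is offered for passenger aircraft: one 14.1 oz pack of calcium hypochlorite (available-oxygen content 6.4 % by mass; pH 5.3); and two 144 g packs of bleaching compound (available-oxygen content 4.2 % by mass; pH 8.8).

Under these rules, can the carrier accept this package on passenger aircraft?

The calcium hypochlorite has available-oxygen content 6.4 % by mass, which is > 3 % by mass, so it is Category OX (Oxidizer).
The bleaching compound has available-oxygen content 4.2 % by mass, which is > 3 % by mass, so it is Category OX (Oxidizer).
Category OX net quantity: (one 14.1 oz pack = 400.44 g) + (two 144 g packs = 288 g) = 688.44 g.
688.44 g exceeds the passenger aircraft limit of 500 g for Category OX.

No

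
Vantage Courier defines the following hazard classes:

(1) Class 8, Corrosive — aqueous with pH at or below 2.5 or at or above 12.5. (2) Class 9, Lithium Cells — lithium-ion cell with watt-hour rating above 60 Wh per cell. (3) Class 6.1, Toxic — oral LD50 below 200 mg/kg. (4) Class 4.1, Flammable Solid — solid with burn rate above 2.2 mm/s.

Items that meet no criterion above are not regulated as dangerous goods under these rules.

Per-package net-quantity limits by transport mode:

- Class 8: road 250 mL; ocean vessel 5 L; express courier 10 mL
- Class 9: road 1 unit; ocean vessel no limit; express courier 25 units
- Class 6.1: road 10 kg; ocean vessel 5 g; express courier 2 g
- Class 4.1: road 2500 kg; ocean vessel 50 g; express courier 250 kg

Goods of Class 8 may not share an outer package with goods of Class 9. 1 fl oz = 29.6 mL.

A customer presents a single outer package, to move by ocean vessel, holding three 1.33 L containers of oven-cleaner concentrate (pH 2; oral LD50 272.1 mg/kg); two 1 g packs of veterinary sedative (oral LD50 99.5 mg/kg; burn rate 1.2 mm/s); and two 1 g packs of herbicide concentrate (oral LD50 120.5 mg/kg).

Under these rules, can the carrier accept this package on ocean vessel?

Yes

With pH 2 (≤ 2.5), the oven-cleaner concentrate falls in Class 8.
Veterinary sedative: oral LD50 99.5 mg/kg < 200 mg/kg → Class 6.1 (Toxic).
The herbicide concentrate has oral LD50 120.5 mg/kg, which is < 200 mg/kg, so it is Class 6.1 (Toxic).
Total Class 6.1: (two 1 g packs = 2 g) + (two 1 g packs = 2 g) = 4 g.
4 g is within the ocean vessel limit of 5 g for Class 6.1.
Class 8 quantity: three 1.33 L containers = 3.99 L.
That is within the Class 8 ocean vessel limit of 5 L.
The segregation rule (Class 8 with Class 9) does not apply to Class 6.1 with Class 8.
Every hazard class is within its ocean vessel limit and no segregation rule is violated.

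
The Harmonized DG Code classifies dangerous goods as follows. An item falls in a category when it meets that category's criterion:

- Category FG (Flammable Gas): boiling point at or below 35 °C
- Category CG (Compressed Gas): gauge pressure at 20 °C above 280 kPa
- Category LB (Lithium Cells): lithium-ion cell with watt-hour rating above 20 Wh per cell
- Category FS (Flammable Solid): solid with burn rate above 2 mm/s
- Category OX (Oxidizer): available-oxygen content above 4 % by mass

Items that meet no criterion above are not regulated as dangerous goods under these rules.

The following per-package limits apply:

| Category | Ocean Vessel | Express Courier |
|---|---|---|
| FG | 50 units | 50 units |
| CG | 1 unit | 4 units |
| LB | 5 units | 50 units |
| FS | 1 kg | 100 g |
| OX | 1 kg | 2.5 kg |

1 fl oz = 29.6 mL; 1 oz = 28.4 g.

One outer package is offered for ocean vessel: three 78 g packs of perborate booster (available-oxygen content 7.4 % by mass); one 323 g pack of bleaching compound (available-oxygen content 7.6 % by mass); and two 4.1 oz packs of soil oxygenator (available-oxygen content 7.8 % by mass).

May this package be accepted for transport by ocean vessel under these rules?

Yes

With available-oxygen content 7.4 % by mass (> 4 % by mass), the perborate booster falls in Category OX.
Bleaching compound: available-oxygen content 7.6 % by mass > 4 % by mass → Category OX (Oxidizer).
With available-oxygen content 7.8 % by mass (> 4 % by mass), the soil oxygenator falls in Category OX.
Total Category OX: (three 78 g packs = 234 g) + 323 g + (two 4.1 oz packs = 232.88 g) = 789.88 g.
789.88 g ≤ 1 kg (ocean vessel limit, Category OX) — within limit.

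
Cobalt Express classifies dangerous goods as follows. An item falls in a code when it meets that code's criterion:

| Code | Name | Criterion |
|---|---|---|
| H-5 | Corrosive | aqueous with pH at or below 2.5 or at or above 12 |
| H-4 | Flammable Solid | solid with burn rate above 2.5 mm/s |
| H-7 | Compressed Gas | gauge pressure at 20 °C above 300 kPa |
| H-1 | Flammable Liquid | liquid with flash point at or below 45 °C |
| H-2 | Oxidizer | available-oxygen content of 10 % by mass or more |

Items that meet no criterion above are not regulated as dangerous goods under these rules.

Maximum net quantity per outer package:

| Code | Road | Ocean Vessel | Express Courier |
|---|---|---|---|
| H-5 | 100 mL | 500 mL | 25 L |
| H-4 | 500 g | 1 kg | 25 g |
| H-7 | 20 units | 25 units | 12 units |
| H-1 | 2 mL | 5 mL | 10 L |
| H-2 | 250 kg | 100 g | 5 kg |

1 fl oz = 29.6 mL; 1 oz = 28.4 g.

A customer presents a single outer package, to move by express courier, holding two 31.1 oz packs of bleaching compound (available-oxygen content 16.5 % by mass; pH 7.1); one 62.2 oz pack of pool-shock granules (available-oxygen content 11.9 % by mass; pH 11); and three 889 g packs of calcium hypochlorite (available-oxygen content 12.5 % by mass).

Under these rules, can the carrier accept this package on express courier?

No

The bleaching compound has available-oxygen content 16.5 % by mass, which is ≥ 10 % by mass, so it is Code H-2 (Oxidizer).
With available-oxygen content 11.9 % by mass (≥ 10 % by mass), the pool-shock granules fall in Code H-2.
With available-oxygen content 12.5 % by mass (≥ 10 % by mass), the calcium hypochlorite falls in Code H-2.
Total Code H-2: (two 31.1 oz packs = 1766.48 g) + (one 62.2 oz pack = 1766.48 g) + (three 889 g packs = 2.667 kg) = 6199.96 g.
That exceeds the Code H-2 express courier limit of 5 kg.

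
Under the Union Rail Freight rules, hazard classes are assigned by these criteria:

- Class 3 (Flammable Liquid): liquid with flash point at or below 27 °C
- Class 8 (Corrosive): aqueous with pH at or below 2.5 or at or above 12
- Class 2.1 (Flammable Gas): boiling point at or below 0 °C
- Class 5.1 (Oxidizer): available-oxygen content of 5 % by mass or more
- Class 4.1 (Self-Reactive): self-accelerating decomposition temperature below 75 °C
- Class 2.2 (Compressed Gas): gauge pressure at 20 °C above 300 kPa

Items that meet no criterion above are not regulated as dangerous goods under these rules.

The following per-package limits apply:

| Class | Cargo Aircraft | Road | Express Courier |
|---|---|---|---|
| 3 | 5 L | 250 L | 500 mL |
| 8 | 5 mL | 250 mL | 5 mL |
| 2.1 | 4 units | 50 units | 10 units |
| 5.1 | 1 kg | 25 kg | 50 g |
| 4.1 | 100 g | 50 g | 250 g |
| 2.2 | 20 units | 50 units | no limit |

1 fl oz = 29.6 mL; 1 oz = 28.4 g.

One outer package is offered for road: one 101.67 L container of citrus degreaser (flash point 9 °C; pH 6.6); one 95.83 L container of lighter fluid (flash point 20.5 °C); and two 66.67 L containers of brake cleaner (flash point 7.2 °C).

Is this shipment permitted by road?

Flash point 9 °C meets the Class 3 criterion (Flammable Liquid), so the citrus degreaser is Class 3.
With flash point 20.5 °C (≤ 27 °C), the lighter fluid falls in Class 3.
The brake cleaner has flash point 7.2 °C, which is ≤ 27 °C, so it is Class 3 (Flammable Liquid).
Total Class 3: 101.67 L + 95.83 L + (two 66.67 L containers = 133.34 L) = 330.84 L.
330.84 L exceeds the road limit of 250 L for Class 3.

No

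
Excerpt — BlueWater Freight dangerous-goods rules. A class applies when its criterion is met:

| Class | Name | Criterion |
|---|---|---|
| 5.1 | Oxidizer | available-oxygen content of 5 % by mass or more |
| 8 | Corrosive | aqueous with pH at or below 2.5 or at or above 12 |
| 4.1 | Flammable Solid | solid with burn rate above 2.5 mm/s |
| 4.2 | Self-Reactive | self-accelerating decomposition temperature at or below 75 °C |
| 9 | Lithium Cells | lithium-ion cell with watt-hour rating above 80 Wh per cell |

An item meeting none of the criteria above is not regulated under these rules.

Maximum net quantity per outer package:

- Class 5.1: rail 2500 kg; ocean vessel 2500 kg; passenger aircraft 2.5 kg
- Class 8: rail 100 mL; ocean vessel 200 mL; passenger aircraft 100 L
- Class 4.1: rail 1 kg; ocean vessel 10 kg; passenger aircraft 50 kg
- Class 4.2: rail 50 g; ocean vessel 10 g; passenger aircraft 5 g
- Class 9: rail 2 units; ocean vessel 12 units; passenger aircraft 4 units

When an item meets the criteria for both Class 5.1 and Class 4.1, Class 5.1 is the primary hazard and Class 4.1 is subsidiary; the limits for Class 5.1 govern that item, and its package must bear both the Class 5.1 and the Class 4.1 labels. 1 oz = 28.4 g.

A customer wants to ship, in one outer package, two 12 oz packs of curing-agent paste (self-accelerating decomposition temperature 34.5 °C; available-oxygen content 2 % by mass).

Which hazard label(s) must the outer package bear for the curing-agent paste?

Class 4.2

With self-accelerating decomposition temperature 34.5 °C (≤ 75 °C), the curing-agent paste falls in Class 4.2.
Only the Class 4.2 label is required.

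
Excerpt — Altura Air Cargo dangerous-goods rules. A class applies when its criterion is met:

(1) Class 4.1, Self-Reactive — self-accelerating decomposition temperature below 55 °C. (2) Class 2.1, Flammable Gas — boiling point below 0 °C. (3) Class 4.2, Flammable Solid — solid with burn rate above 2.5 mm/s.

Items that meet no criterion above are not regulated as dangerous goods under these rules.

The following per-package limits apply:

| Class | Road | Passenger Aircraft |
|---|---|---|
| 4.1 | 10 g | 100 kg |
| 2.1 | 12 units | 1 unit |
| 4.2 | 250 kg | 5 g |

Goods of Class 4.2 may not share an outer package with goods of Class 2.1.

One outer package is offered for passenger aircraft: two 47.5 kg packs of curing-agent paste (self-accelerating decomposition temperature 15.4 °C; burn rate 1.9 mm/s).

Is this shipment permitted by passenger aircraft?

Curing-agent paste: self-accelerating decomposition temperature 15.4 °C < 55 °C → Class 4.1 (Self-Reactive).
Class 4.1 quantity: two 47.5 kg packs = 95 kg.
95 kg is within the passenger aircraft limit of 100 kg for Class 4.1.

Yes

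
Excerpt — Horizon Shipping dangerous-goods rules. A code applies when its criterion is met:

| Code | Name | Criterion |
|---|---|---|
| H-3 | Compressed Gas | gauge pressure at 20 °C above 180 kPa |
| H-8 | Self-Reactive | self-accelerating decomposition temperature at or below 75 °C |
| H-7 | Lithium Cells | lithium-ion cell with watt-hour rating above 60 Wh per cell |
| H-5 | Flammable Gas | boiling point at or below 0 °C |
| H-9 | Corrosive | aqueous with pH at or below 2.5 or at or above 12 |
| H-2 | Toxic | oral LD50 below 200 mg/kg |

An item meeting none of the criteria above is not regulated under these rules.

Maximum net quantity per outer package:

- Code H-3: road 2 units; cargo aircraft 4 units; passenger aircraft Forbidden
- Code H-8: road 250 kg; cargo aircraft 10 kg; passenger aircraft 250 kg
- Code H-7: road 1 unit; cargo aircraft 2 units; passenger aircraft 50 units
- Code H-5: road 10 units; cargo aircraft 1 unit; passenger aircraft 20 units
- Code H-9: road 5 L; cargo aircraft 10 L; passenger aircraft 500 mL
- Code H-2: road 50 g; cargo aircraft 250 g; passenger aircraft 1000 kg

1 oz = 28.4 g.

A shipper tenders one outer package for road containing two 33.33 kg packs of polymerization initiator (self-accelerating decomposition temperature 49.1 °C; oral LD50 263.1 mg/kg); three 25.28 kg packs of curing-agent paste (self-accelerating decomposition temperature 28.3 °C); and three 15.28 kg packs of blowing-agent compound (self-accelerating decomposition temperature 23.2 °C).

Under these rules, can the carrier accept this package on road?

Yes

With self-accelerating decomposition temperature 49.1 °C (≤ 75 °C), the polymerization initiator falls in Code H-8.
Curing-agent paste: self-accelerating decomposition temperature 28.3 °C ≤ 75 °C → Code H-8 (Self-Reactive).
Self-accelerating decomposition temperature 23.2 °C meets the Code H-8 criterion (Self-Reactive), so the blowing-agent compound is Code H-8.
Total Code H-8: (two 33.33 kg packs = 66.66 kg) + (three 25.28 kg packs = 75.84 kg) + (three 15.28 kg packs = 45.84 kg) = 188.34 kg.
That is within the Code H-8 road limit of 250 kg.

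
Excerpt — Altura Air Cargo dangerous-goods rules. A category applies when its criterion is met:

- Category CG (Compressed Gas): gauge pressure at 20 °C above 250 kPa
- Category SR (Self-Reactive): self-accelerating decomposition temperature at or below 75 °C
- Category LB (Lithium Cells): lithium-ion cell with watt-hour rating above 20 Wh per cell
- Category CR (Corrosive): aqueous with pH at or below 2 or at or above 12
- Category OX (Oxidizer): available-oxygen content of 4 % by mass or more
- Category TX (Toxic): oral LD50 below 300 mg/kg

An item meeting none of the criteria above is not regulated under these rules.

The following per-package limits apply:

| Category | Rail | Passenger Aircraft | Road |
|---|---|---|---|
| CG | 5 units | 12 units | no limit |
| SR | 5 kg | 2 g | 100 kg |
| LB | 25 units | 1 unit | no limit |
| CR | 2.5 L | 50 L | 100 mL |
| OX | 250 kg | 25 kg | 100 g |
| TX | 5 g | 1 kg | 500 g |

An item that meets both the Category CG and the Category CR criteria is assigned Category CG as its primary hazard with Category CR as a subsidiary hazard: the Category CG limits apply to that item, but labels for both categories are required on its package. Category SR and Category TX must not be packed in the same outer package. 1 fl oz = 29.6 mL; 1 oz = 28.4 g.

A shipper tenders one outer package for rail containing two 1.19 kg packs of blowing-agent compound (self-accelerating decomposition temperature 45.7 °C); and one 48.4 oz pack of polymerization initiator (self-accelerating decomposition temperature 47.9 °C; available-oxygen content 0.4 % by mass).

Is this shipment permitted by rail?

Yes

Blowing-agent compound: self-accelerating decomposition temperature 45.7 °C ≤ 75 °C → Category SR (Self-Reactive).
With self-accelerating decomposition temperature 47.9 °C (≤ 75 °C), the polymerization initiator falls in Category SR.
Category SR net quantity: (two 1.19 kg packs = 2.38 kg) + (one 48.4 oz pack = 1374.56 g) = 3754.56 g.
3754.56 g is within the rail limit of 5 kg for Category SR.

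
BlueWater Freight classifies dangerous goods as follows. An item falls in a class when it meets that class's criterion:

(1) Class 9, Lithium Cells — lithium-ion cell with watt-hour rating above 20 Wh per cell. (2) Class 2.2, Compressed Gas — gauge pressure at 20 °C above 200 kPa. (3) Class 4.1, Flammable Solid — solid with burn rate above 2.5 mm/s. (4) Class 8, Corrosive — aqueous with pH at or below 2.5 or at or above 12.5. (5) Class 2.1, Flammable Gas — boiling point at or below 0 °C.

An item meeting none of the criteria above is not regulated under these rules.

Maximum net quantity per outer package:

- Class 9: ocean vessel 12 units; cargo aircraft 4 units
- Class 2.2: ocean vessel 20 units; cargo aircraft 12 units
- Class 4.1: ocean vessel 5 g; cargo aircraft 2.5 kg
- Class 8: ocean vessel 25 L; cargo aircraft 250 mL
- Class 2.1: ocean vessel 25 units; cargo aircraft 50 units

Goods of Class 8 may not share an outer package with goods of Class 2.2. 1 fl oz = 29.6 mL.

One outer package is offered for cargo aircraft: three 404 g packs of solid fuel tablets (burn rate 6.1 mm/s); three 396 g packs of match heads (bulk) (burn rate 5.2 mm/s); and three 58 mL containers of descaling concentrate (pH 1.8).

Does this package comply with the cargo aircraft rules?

With burn rate 6.1 mm/s (> 2.5 mm/s), the solid fuel tablets fall in Class 4.1.
Match heads (bulk): burn rate 5.2 mm/s > 2.5 mm/s → Class 4.1 (Flammable Solid).
Descaling concentrate: pH 1.8 ≤ 2.5 → Class 8 (Corrosive).
Class 4.1 net quantity: (three 404 g packs = 1.212 kg) + (three 396 g packs = 1.188 kg) = 2.4 kg.
2.4 kg ≤ 2.5 kg (cargo aircraft limit, Class 4.1) — within limit.
Class 8 quantity: three 58 mL containers = 174 mL.
174 mL is within the cargo aircraft limit of 250 mL for Class 8.
The segregation rule (Class 8 with Class 2.2) does not apply to Class 4.1 with Class 8.
Every hazard class is within its cargo aircraft limit and no segregation rule is violated.

Yes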